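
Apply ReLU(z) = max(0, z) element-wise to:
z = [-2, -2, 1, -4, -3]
h = [0, 0, 1, 0, 0]

ReLU applied element-wise: max(0,-2)=0, max(0,-2)=0, max(0,1)=1, max(0,-4)=0, max(0,-3)=0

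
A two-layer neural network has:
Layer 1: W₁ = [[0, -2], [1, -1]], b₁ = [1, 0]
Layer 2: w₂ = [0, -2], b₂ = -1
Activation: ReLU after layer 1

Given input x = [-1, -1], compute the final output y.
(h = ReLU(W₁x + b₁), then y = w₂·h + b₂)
y = -1

Layer 1 pre-activation: z₁ = [3, 0]
After ReLU: h = [3, 0]
Layer 2 output: y = 0×3 + -2×0 + -1 = -1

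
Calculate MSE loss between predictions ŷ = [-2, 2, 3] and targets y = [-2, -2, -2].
MSE = 13.67

MSE = (1/3)((-2--2)² + (2--2)² + (3--2)²) = (1/3)(0 + 16 + 25) = 13.67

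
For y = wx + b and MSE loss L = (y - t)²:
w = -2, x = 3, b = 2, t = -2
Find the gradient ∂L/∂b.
∂L/∂b = -4

y = wx + b = (-2)(3) + 2 = -4
∂L/∂y = 2(y - t) = 2(-4 - -2) = -4
∂y/∂b = 1
∂L/∂b = ∂L/∂y · ∂y/∂b = -4 × 1 = -4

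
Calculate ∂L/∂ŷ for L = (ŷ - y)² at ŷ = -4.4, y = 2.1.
∂L/∂ŷ = -13.0

∂L/∂ŷ = 2(ŷ - y) = 2(-4.4 - 2.1) = 2(-6.5) = -13.0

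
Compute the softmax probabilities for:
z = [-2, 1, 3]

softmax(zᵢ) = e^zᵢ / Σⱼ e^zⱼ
p = [0.0059, 0.1185, 0.8756]

exp(z) = [0.1353, 2.718, 20.09]
Sum = 22.94
p = [0.0059, 0.1185, 0.8756]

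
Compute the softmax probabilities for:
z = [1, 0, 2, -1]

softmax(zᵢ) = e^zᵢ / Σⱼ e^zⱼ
p = [0.2369, 0.0871, 0.6439, 0.0321]

exp(z) = [2.718, 1, 7.389, 0.3679]
Sum = 11.48
p = [0.2369, 0.0871, 0.6439, 0.0321]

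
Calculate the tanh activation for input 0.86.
0.6963

tanh(0.86) = (e^(0.86) - e^(-0.86))/(e^(0.86) + e^(-0.86)) = 0.6963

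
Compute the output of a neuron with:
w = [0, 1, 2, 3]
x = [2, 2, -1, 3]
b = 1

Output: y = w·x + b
y = 10

y = (0)(2) + (1)(2) + (2)(-1) + (3)(3) + 1 = 10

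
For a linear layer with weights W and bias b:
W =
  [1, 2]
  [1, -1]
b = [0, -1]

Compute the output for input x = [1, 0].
y = [1, 0]

Wx = [1×1 + 2×0, 1×1 + -1×0]
   = [1, 1]
y = Wx + b = [1 + 0, 1 + -1] = [1, 0]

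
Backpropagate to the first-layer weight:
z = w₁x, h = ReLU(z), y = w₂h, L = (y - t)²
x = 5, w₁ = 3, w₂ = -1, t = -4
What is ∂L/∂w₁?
∂L/∂w₁ = 110

Forward pass:
z = w₁x = 3×5 = 15
h = ReLU(15) = 15
y = w₂h = -1×15 = -15

Backward pass:
∂L/∂y = 2(y - t) = 2(-15 - -4) = -22
∂y/∂h = w₂ = -1
∂h/∂z = 1 (ReLU derivative)
∂z/∂w₁ = x = 5

∂L/∂w₁ = -22 × -1 × 1 × 5 = 110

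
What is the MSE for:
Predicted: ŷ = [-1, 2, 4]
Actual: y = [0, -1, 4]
MSE = 3.333

MSE = (1/3)((-1-0)² + (2--1)² + (4-4)²) = (1/3)(1 + 9 + 0) = 3.333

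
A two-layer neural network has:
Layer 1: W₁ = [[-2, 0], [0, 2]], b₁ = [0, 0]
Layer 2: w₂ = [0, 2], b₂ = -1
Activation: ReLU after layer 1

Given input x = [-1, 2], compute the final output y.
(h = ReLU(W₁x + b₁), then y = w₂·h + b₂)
y = 7

Layer 1 pre-activation: z₁ = [2, 4]
After ReLU: h = [2, 4]
Layer 2 output: y = 0×2 + 2×4 + -1 = 7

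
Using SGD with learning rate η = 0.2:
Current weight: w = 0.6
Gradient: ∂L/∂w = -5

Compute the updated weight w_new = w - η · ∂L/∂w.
w_new = 1.6

w_new = w - η·∂L/∂w = 0.6 - 0.2×(-5) = 0.6 - (-1) = 1.6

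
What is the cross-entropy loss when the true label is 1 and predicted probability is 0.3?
L = 1.204

L = -1·log(0.3) - 0·log(0.7) = -log(0.3) = 1.204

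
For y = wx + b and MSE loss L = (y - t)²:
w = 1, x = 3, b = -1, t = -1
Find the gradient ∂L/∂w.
∂L/∂w = 18

y = wx + b = (1)(3) + -1 = 2
∂L/∂y = 2(y - t) = 2(2 - -1) = 6
∂y/∂w = x = 3
∂L/∂w = ∂L/∂y · ∂y/∂w = 6 × 3 = 18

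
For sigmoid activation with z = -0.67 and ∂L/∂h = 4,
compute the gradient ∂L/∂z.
∂L/∂z = 0.8957

σ(-0.67) = 0.3385
σ'(-0.67) = σ(-0.67)(1 - σ(-0.67)) = 0.3385 × 0.6615 = 0.2239
∂L/∂z = ∂L/∂h · σ'(z) = 4 × 0.2239 = 0.8957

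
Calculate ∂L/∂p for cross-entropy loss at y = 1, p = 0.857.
∂L/∂p = -1.167

∂L/∂p = -y/p + (1-y)/(1-p) = -1/0.857 + 0 = -1.167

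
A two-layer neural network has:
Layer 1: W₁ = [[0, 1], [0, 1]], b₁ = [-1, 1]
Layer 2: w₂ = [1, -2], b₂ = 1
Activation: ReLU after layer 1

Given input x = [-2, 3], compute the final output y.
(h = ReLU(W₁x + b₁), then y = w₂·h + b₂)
y = -5

Layer 1 pre-activation: z₁ = [2, 4]
After ReLU: h = [2, 4]
Layer 2 output: y = 1×2 + -2×4 + 1 = -5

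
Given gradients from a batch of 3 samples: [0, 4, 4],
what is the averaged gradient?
Average gradient = 2.667

Average = (1/3)(0 + 4 + 4) = 8/3 = 2.667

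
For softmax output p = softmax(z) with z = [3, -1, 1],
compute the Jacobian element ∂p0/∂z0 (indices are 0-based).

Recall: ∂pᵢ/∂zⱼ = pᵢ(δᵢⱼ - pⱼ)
∂p0/∂z0 = 0.1154

p = softmax(z) = [0.8668, 0.01588, 0.1173]
p0 = 0.8668

∂p0/∂z0 = p0(1 - p0) = 0.8668 × (1 - 0.8668) = 0.1154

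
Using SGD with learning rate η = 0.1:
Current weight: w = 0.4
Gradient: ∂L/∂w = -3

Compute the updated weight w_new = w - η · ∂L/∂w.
w_new = 0.7

w_new = w - η·∂L/∂w = 0.4 - 0.1×(-3) = 0.4 - (-0.3) = 0.7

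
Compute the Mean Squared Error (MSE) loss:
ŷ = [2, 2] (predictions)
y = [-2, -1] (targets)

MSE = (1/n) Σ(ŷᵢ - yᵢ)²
MSE = 12.5

MSE = (1/2)((2--2)² + (2--1)²) = (1/2)(16 + 9) = 12.5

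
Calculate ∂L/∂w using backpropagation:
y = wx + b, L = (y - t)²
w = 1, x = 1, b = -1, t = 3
∂L/∂w = -6

y = wx + b = (1)(1) + -1 = 0
∂L/∂y = 2(y - t) = 2(0 - 3) = -6
∂y/∂w = x = 1
∂L/∂w = ∂L/∂y · ∂y/∂w = -6 × 1 = -6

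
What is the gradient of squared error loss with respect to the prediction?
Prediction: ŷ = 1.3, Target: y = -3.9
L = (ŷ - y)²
∂L/∂ŷ = 10.4

∂L/∂ŷ = 2(ŷ - y) = 2(1.3 - -3.9) = 2(5.2) = 10.4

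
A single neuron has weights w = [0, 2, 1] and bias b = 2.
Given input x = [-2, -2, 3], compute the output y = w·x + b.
y = 1

y = (0)(-2) + (2)(-2) + (1)(3) + 2 = 1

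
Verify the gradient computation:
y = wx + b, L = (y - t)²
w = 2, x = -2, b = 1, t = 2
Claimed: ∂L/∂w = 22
Incorrect

y = (2)(-2) + 1 = -3
∂L/∂y = 2(y - t) = 2(-3 - 2) = -10
∂y/∂w = x = -2
∂L/∂w = -10 × -2 = 20

Claimed value: 22
Incorrect: The correct gradient is 20.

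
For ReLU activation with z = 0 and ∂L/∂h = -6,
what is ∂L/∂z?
∂L/∂z = 0

h = ReLU(0) = 0
At z = 0: ∂h/∂z = 0 (by convention)
∂L/∂z = ∂L/∂h · ∂h/∂z = -6 × 0 = 0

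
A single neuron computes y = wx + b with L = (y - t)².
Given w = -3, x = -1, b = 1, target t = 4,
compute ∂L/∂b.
∂L/∂b = 0

y = wx + b = (-3)(-1) + 1 = 4
∂L/∂y = 2(y - t) = 2(4 - 4) = 0
∂y/∂b = 1
∂L/∂b = ∂L/∂y · ∂y/∂b = 0 × 1 = 0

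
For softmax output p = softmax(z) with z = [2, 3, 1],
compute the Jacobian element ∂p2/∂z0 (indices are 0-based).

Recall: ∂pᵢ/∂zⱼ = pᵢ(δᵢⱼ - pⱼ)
∂p2/∂z0 = -0.02203

p = softmax(z) = [0.2447, 0.6652, 0.09003]
p2 = 0.09003, p0 = 0.2447

∂p2/∂z0 = -p2 × p0 = -0.09003 × 0.2447 = -0.02203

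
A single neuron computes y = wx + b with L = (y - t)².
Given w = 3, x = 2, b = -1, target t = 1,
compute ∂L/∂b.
∂L/∂b = 8

y = wx + b = (3)(2) + -1 = 5
∂L/∂y = 2(y - t) = 2(5 - 1) = 8
∂y/∂b = 1
∂L/∂b = ∂L/∂y · ∂y/∂b = 8 × 1 = 8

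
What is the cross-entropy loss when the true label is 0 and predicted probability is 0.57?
L = 0.844

L = -0·log(0.57) - 1·log(0.43) = -log(0.43) = 0.844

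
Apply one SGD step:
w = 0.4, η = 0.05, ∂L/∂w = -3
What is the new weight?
w_new = 0.55

w_new = w - η·∂L/∂w = 0.4 - 0.05×(-3) = 0.4 - (-0.15) = 0.55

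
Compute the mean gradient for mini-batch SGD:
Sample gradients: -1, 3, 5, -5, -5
Average gradient = -0.6

Average = (1/5)(-1 + 3 + 5 + -5 + -5) = -3/5 = -0.6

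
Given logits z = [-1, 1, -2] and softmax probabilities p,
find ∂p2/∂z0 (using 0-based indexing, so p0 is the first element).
∂p2/∂z0 = -0.004797

p = softmax(z) = [0.1142, 0.8438, 0.04201]
p2 = 0.04201, p0 = 0.1142

∂p2/∂z0 = -p2 × p0 = -0.04201 × 0.1142 = -0.004797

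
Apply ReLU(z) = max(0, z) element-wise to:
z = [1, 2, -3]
h = [1, 2, 0]

ReLU applied element-wise: max(0,1)=1, max(0,2)=2, max(0,-3)=0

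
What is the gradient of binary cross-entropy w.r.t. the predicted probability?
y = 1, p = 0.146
∂L/∂p = -6.849

∂L/∂p = -y/p + (1-y)/(1-p) = -1/0.146 + 0 = -6.849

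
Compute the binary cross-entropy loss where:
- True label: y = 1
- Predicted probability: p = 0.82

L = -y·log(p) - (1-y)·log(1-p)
L = 0.1985

L = -1·log(0.82) - 0·log(0.18) = -log(0.82) = 0.1985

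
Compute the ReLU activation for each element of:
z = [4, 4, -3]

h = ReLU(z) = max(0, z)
h = [4, 4, 0]

ReLU applied element-wise: max(0,4)=4, max(0,4)=4, max(0,-3)=0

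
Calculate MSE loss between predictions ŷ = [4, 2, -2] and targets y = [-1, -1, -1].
MSE = 11.67

MSE = (1/3)((4--1)² + (2--1)² + (-2--1)²) = (1/3)(25 + 9 + 1) = 11.67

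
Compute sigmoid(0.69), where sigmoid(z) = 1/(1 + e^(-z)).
0.666

sigmoid(0.69) = 1/(1 + e^(-0.69)) = 1/(1 + 0.5016) = 0.666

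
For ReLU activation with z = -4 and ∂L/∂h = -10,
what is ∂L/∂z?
∂L/∂z = 0

h = ReLU(-4) = 0
Since z < 0: ∂h/∂z = 0
∂L/∂z = ∂L/∂h · ∂h/∂z = -10 × 0 = 0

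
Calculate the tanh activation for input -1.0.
-0.7616

tanh(-1.0) = (e^(-1.0) - e^(1.0))/(e^(-1.0) + e^(1.0)) = -0.7616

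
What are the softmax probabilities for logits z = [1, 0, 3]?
p = [0.1142, 0.042, 0.8438]

exp(z) = [2.718, 1, 20.09]
Sum = 23.8
p = [0.1142, 0.042, 0.8438]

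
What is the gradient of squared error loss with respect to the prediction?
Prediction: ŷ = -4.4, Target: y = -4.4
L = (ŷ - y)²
∂L/∂ŷ = 0.0

∂L/∂ŷ = 2(ŷ - y) = 2(-4.4 - -4.4) = 2(0.0) = 0.0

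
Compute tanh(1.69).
0.9341

tanh(1.69) = (e^(1.69) - e^(-1.69))/(e^(1.69) + e^(-1.69)) = 0.9341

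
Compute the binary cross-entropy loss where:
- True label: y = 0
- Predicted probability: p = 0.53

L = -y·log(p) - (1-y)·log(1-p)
L = 0.755

L = -0·log(0.53) - 1·log(0.47) = -log(0.47) = 0.755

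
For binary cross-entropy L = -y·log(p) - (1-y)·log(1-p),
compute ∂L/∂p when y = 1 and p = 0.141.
∂L/∂p = -7.092

∂L/∂p = -y/p + (1-y)/(1-p) = -1/0.141 + 0 = -7.092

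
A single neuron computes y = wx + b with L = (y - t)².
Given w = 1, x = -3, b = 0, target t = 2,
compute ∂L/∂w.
∂L/∂w = 30

y = wx + b = (1)(-3) + 0 = -3
∂L/∂y = 2(y - t) = 2(-3 - 2) = -10
∂y/∂w = x = -3
∂L/∂w = ∂L/∂y · ∂y/∂w = -10 × -3 = 30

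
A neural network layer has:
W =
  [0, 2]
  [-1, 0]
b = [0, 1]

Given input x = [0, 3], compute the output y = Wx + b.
y = [6, 1]

Wx = [0×0 + 2×3, -1×0 + 0×3]
   = [6, 0]
y = Wx + b = [6 + 0, 0 + 1] = [6, 1]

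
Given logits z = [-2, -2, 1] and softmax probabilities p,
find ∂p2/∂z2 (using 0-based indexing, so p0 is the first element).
∂p2/∂z2 = 0.08236

p = softmax(z) = [0.04528, 0.04528, 0.9094]
p2 = 0.9094

∂p2/∂z2 = p2(1 - p2) = 0.9094 × (1 - 0.9094) = 0.08236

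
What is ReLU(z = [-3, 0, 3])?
h = [0, 0, 3]

ReLU applied element-wise: max(0,-3)=0, max(0,0)=0, max(0,3)=3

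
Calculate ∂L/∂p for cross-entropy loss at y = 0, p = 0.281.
∂L/∂p = 1.391

∂L/∂p = -y/p + (1-y)/(1-p) = 0 + 1/0.719 = 1.391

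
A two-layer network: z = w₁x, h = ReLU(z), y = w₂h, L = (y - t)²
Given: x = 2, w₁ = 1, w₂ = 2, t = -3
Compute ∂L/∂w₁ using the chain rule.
∂L/∂w₁ = 56

Forward pass:
z = w₁x = 1×2 = 2
h = ReLU(2) = 2
y = w₂h = 2×2 = 4

Backward pass:
∂L/∂y = 2(y - t) = 2(4 - -3) = 14
∂y/∂h = w₂ = 2
∂h/∂z = 1 (ReLU derivative)
∂z/∂w₁ = x = 2

∂L/∂w₁ = 14 × 2 × 1 × 2 = 56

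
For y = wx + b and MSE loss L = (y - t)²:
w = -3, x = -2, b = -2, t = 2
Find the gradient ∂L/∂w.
∂L/∂w = -8

y = wx + b = (-3)(-2) + -2 = 4
∂L/∂y = 2(y - t) = 2(4 - 2) = 4
∂y/∂w = x = -2
∂L/∂w = ∂L/∂y · ∂y/∂w = 4 × -2 = -8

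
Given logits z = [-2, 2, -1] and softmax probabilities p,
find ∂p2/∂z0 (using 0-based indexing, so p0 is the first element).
∂p2/∂z0 = -0.0007993

p = softmax(z) = [0.01715, 0.9362, 0.04661]
p2 = 0.04661, p0 = 0.01715

∂p2/∂z0 = -p2 × p0 = -0.04661 × 0.01715 = -0.0007993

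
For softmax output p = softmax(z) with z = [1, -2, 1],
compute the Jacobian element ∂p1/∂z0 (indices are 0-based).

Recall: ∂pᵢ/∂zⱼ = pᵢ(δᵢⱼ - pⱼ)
∂p1/∂z0 = -0.01185

p = softmax(z) = [0.4879, 0.02429, 0.4879]
p1 = 0.02429, p0 = 0.4879

∂p1/∂z0 = -p1 × p0 = -0.02429 × 0.4879 = -0.01185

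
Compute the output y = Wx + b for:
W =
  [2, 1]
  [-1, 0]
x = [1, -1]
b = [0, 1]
y = [1, 0]

Wx = [2×1 + 1×-1, -1×1 + 0×-1]
   = [1, -1]
y = Wx + b = [1 + 0, -1 + 1] = [1, 0]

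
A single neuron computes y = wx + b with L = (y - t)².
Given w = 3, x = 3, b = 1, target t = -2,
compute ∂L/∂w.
∂L/∂w = 72

y = wx + b = (3)(3) + 1 = 10
∂L/∂y = 2(y - t) = 2(10 - -2) = 24
∂y/∂w = x = 3
∂L/∂w = ∂L/∂y · ∂y/∂w = 24 × 3 = 72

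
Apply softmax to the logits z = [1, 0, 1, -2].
p = [0.4136, 0.1522, 0.4136, 0.0206]

exp(z) = [2.718, 1, 2.718, 0.1353]
Sum = 6.572
p = [0.4136, 0.1522, 0.4136, 0.0206]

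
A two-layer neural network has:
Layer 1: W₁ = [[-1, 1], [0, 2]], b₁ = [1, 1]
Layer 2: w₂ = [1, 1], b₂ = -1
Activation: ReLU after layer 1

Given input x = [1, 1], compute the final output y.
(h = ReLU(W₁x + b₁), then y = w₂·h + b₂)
y = 3

Layer 1 pre-activation: z₁ = [1, 3]
After ReLU: h = [1, 3]
Layer 2 output: y = 1×1 + 1×3 + -1 = 3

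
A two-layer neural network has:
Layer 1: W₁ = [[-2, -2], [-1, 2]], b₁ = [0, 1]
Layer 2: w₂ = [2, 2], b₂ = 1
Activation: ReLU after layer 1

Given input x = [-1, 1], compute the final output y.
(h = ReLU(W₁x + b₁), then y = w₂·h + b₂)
y = 9

Layer 1 pre-activation: z₁ = [0, 4]
After ReLU: h = [0, 4]
Layer 2 output: y = 2×0 + 2×4 + 1 = 9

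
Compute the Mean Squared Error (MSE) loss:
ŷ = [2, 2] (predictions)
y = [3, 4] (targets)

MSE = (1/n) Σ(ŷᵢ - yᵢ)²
MSE = 2.5

MSE = (1/2)((2-3)² + (2-4)²) = (1/2)(1 + 4) = 2.5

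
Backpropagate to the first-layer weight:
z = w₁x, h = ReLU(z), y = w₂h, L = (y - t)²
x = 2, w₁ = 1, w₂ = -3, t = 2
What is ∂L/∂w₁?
∂L/∂w₁ = 96

Forward pass:
z = w₁x = 1×2 = 2
h = ReLU(2) = 2
y = w₂h = -3×2 = -6

Backward pass:
∂L/∂y = 2(y - t) = 2(-6 - 2) = -16
∂y/∂h = w₂ = -3
∂h/∂z = 1 (ReLU derivative)
∂z/∂w₁ = x = 2

∂L/∂w₁ = -16 × -3 × 1 × 2 = 96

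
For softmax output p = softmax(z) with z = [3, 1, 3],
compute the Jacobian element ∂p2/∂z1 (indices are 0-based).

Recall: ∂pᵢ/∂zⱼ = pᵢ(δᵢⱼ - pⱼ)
∂p2/∂z1 = -0.02968

p = softmax(z) = [0.4683, 0.06338, 0.4683]
p2 = 0.4683, p1 = 0.06338

∂p2/∂z1 = -p2 × p1 = -0.4683 × 0.06338 = -0.02968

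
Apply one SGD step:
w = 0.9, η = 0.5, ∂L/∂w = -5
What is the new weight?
w_new = 3.4

w_new = w - η·∂L/∂w = 0.9 - 0.5×(-5) = 0.9 - (-2.5) = 3.4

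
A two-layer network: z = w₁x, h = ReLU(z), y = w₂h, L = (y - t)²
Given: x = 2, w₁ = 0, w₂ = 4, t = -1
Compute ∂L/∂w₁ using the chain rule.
∂L/∂w₁ = 0

Forward pass:
z = w₁x = 0×2 = 0
h = ReLU(0) = 0
y = w₂h = 4×0 = 0

Backward pass:
∂L/∂y = 2(y - t) = 2(0 - -1) = 2
∂y/∂h = w₂ = 4
∂h/∂z = 0 (ReLU derivative)
∂z/∂w₁ = x = 2

∂L/∂w₁ = 2 × 4 × 0 × 2 = 0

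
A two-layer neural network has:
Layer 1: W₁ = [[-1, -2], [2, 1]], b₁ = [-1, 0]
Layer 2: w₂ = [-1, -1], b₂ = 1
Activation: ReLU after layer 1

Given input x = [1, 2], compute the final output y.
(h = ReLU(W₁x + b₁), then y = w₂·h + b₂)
y = -3

Layer 1 pre-activation: z₁ = [-6, 4]
After ReLU: h = [0, 4]
Layer 2 output: y = -1×0 + -1×4 + 1 = -3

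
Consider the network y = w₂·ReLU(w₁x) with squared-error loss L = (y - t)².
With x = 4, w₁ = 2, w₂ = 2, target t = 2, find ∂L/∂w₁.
∂L/∂w₁ = 224

Forward pass:
z = w₁x = 2×4 = 8
h = ReLU(8) = 8
y = w₂h = 2×8 = 16

Backward pass:
∂L/∂y = 2(y - t) = 2(16 - 2) = 28
∂y/∂h = w₂ = 2
∂h/∂z = 1 (ReLU derivative)
∂z/∂w₁ = x = 4

∂L/∂w₁ = 28 × 2 × 1 × 4 = 224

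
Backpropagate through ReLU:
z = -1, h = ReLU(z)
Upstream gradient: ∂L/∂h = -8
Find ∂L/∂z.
∂L/∂z = 0

h = ReLU(-1) = 0
Since z < 0: ∂h/∂z = 0
∂L/∂z = ∂L/∂h · ∂h/∂z = -8 × 0 = 0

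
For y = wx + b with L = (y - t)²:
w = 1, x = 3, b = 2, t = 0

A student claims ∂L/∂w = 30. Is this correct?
Correct

y = (1)(3) + 2 = 5
∂L/∂y = 2(y - t) = 2(5 - 0) = 10
∂y/∂w = x = 3
∂L/∂w = 10 × 3 = 30

Claimed value: 30
Correct: The correct gradient is 30.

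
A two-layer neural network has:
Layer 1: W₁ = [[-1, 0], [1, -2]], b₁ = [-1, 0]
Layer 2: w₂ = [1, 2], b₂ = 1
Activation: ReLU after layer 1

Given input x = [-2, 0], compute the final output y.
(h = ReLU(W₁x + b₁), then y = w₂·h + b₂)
y = 2

Layer 1 pre-activation: z₁ = [1, -2]
After ReLU: h = [1, 0]
Layer 2 output: y = 1×1 + 2×0 + 1 = 2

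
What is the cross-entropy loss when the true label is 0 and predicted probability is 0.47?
L = 0.6349

L = -0·log(0.47) - 1·log(0.53) = -log(0.53) = 0.6349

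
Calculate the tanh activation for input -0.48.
-0.4462

tanh(-0.48) = (e^(-0.48) - e^(0.48))/(e^(-0.48) + e^(0.48)) = -0.4462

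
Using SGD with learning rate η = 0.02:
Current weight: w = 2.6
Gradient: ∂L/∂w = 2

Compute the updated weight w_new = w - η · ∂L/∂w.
w_new = 2.56

w_new = w - η·∂L/∂w = 2.6 - 0.02×(2) = 2.6 - (0.04) = 2.56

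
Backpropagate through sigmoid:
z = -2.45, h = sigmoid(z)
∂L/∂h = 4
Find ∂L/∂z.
∂L/∂z = 0.2925

σ(-2.45) = 0.07944
σ'(-2.45) = σ(-2.45)(1 - σ(-2.45)) = 0.07944 × 0.9206 = 0.07313
∂L/∂z = ∂L/∂h · σ'(z) = 4 × 0.07313 = 0.2925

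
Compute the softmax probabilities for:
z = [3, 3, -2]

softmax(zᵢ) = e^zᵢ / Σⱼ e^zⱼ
p = [0.4983, 0.4983, 0.0034]

exp(z) = [20.09, 20.09, 0.1353]
Sum = 40.31
p = [0.4983, 0.4983, 0.0034]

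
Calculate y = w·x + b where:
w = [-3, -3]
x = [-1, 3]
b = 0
y = -6

y = (-3)(-1) + (-3)(3) + 0 = -6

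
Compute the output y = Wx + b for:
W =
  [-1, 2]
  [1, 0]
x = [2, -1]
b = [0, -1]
y = [-4, 1]

Wx = [-1×2 + 2×-1, 1×2 + 0×-1]
   = [-4, 2]
y = Wx + b = [-4 + 0, 2 + -1] = [-4, 1]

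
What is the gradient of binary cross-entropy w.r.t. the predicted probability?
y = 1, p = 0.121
∂L/∂p = -8.264

∂L/∂p = -y/p + (1-y)/(1-p) = -1/0.121 + 0 = -8.264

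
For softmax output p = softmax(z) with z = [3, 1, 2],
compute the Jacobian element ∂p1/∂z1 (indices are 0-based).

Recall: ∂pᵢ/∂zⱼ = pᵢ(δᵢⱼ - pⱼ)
∂p1/∂z1 = 0.08193

p = softmax(z) = [0.6652, 0.09003, 0.2447]
p1 = 0.09003

∂p1/∂z1 = p1(1 - p1) = 0.09003 × (1 - 0.09003) = 0.08193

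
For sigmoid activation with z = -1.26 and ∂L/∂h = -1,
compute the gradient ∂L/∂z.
∂L/∂z = -0.1721

σ(-1.26) = 0.221
σ'(-1.26) = σ(-1.26)(1 - σ(-1.26)) = 0.221 × 0.779 = 0.1721
∂L/∂z = ∂L/∂h · σ'(z) = -1 × 0.1721 = -0.1721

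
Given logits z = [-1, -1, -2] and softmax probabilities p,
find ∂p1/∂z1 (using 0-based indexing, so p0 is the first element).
∂p1/∂z1 = 0.244

p = softmax(z) = [0.4223, 0.4223, 0.1554]
p1 = 0.4223

∂p1/∂z1 = p1(1 - p1) = 0.4223 × (1 - 0.4223) = 0.244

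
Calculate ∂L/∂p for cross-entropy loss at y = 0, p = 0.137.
∂L/∂p = 1.159

∂L/∂p = -y/p + (1-y)/(1-p) = 0 + 1/0.863 = 1.159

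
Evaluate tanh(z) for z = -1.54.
-0.9121

tanh(-1.54) = (e^(-1.54) - e^(1.54))/(e^(-1.54) + e^(1.54)) = -0.9121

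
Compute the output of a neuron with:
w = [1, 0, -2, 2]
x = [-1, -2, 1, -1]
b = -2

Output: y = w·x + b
y = -7

y = (1)(-1) + (0)(-2) + (-2)(1) + (2)(-1) + -2 = -7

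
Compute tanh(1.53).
0.9104

tanh(1.53) = (e^(1.53) - e^(-1.53))/(e^(1.53) + e^(-1.53)) = 0.9104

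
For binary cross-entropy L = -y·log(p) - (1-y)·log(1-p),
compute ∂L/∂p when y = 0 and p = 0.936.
∂L/∂p = 15.62

∂L/∂p = -y/p + (1-y)/(1-p) = 0 + 1/0.064 = 15.62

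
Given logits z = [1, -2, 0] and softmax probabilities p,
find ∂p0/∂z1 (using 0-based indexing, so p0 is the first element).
∂p0/∂z1 = -0.02477

p = softmax(z) = [0.7054, 0.03512, 0.2595]
p0 = 0.7054, p1 = 0.03512

∂p0/∂z1 = -p0 × p1 = -0.7054 × 0.03512 = -0.02477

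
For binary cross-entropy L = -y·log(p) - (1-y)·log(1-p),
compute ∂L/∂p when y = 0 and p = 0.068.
∂L/∂p = 1.073

∂L/∂p = -y/p + (1-y)/(1-p) = 0 + 1/0.932 = 1.073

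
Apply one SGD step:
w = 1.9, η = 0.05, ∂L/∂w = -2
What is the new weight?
w_new = 2

w_new = w - η·∂L/∂w = 1.9 - 0.05×(-2) = 1.9 - (-0.1) = 2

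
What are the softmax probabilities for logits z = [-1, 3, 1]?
p = [0.0159, 0.8668, 0.1173]

exp(z) = [0.3679, 20.09, 2.718]
Sum = 23.17
p = [0.0159, 0.8668, 0.1173]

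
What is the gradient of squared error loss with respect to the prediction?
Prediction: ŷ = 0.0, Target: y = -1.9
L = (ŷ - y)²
∂L/∂ŷ = 3.8

∂L/∂ŷ = 2(ŷ - y) = 2(0.0 - -1.9) = 2(1.9) = 3.8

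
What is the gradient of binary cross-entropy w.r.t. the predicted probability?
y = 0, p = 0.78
∂L/∂p = 4.545

∂L/∂p = -y/p + (1-y)/(1-p) = 0 + 1/0.22 = 4.545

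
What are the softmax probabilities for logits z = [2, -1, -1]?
p = [0.9094, 0.0453, 0.0453]

exp(z) = [7.389, 0.3679, 0.3679]
Sum = 8.125
p = [0.9094, 0.0453, 0.0453]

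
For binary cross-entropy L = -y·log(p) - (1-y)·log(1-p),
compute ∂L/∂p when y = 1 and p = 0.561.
∂L/∂p = -1.783

∂L/∂p = -y/p + (1-y)/(1-p) = -1/0.561 + 0 = -1.783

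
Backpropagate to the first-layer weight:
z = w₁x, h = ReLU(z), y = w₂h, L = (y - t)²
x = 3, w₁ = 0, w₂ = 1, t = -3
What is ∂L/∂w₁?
∂L/∂w₁ = 0

Forward pass:
z = w₁x = 0×3 = 0
h = ReLU(0) = 0
y = w₂h = 1×0 = 0

Backward pass:
∂L/∂y = 2(y - t) = 2(0 - -3) = 6
∂y/∂h = w₂ = 1
∂h/∂z = 0 (ReLU derivative)
∂z/∂w₁ = x = 3

∂L/∂w₁ = 6 × 1 × 0 × 3 = 0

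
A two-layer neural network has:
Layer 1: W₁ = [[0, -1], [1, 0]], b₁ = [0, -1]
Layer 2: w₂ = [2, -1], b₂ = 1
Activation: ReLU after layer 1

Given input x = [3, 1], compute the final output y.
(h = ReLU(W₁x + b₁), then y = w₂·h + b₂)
y = -1

Layer 1 pre-activation: z₁ = [-1, 2]
After ReLU: h = [0, 2]
Layer 2 output: y = 2×0 + -1×2 + 1 = -1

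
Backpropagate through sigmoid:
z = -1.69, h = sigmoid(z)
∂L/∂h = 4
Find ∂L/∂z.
∂L/∂z = 0.526

σ(-1.69) = 0.1558
σ'(-1.69) = σ(-1.69)(1 - σ(-1.69)) = 0.1558 × 0.8442 = 0.1315
∂L/∂z = ∂L/∂h · σ'(z) = 4 × 0.1315 = 0.526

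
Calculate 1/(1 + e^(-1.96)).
0.8765

sigmoid(1.96) = 1/(1 + e^(-1.96)) = 1/(1 + 0.1409) = 0.8765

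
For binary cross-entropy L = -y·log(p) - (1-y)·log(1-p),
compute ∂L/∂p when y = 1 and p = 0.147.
∂L/∂p = -6.803

∂L/∂p = -y/p + (1-y)/(1-p) = -1/0.147 + 0 = -6.803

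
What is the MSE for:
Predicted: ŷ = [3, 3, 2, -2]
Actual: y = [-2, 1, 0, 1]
MSE = 10.5

MSE = (1/4)((3--2)² + (3-1)² + (2-0)² + (-2-1)²) = (1/4)(25 + 4 + 4 + 9) = 10.5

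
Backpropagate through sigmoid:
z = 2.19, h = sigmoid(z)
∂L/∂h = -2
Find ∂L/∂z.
∂L/∂z = -0.181

σ(2.19) = 0.8993
σ'(2.19) = σ(2.19)(1 - σ(2.19)) = 0.8993 × 0.1007 = 0.09052
∂L/∂z = ∂L/∂h · σ'(z) = -2 × 0.09052 = -0.181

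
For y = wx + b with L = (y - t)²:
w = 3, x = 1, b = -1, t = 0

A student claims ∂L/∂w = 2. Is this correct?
Incorrect

y = (3)(1) + -1 = 2
∂L/∂y = 2(y - t) = 2(2 - 0) = 4
∂y/∂w = x = 1
∂L/∂w = 4 × 1 = 4

Claimed value: 2
Incorrect: The correct gradient is 4.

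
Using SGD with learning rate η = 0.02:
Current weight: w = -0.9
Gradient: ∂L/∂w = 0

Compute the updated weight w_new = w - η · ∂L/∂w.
w_new = -0.9

w_new = w - η·∂L/∂w = -0.9 - 0.02×(0) = -0.9 - (0) = -0.9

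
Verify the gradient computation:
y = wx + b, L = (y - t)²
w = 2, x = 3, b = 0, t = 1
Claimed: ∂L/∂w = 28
Incorrect

y = (2)(3) + 0 = 6
∂L/∂y = 2(y - t) = 2(6 - 1) = 10
∂y/∂w = x = 3
∂L/∂w = 10 × 3 = 30

Claimed value: 28
Incorrect: The correct gradient is 30.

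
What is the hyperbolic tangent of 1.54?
0.9121

tanh(1.54) = (e^(1.54) - e^(-1.54))/(e^(1.54) + e^(-1.54)) = 0.9121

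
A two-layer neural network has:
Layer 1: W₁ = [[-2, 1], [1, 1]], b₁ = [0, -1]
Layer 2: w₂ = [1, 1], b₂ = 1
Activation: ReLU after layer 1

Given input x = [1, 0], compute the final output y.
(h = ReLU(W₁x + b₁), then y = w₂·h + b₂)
y = 1

Layer 1 pre-activation: z₁ = [-2, 0]
After ReLU: h = [0, 0]
Layer 2 output: y = 1×0 + 1×0 + 1 = 1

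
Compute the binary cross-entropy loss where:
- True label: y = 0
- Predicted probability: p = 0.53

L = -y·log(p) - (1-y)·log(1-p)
L = 0.755

L = -0·log(0.53) - 1·log(0.47) = -log(0.47) = 0.755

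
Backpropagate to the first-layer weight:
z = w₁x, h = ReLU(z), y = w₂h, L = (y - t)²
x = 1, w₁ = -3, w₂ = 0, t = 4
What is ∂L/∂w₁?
∂L/∂w₁ = 0

Forward pass:
z = w₁x = -3×1 = -3
h = ReLU(-3) = 0
y = w₂h = 0×0 = 0

Backward pass:
∂L/∂y = 2(y - t) = 2(0 - 4) = -8
∂y/∂h = w₂ = 0
∂h/∂z = 0 (ReLU derivative)
∂z/∂w₁ = x = 1

∂L/∂w₁ = -8 × 0 × 0 × 1 = 0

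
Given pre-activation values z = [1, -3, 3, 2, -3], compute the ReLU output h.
h = [1, 0, 3, 2, 0]

ReLU applied element-wise: max(0,1)=1, max(0,-3)=0, max(0,3)=3, max(0,2)=2, max(0,-3)=0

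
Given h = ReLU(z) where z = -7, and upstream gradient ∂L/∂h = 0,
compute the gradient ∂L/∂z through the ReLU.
∂L/∂z = 0

h = ReLU(-7) = 0
Since z < 0: ∂h/∂z = 0
∂L/∂z = ∂L/∂h · ∂h/∂z = 0 × 0 = 0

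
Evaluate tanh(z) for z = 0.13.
0.1293

tanh(0.13) = (e^(0.13) - e^(-0.13))/(e^(0.13) + e^(-0.13)) = 0.1293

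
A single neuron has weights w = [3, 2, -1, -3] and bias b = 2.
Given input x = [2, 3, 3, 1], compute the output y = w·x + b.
y = 8

y = (3)(2) + (2)(3) + (-1)(3) + (-3)(1) + 2 = 8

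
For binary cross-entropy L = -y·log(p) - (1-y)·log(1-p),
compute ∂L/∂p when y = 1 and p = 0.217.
∂L/∂p = -4.608

∂L/∂p = -y/p + (1-y)/(1-p) = -1/0.217 + 0 = -4.608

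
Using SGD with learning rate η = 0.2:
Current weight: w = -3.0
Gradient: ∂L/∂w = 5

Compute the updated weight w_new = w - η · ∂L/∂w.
w_new = -4

w_new = w - η·∂L/∂w = -3.0 - 0.2×(5) = -3.0 - (1) = -4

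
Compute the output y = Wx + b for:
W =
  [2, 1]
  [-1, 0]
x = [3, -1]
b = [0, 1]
y = [5, -2]

Wx = [2×3 + 1×-1, -1×3 + 0×-1]
   = [5, -3]
y = Wx + b = [5 + 0, -3 + 1] = [5, -2]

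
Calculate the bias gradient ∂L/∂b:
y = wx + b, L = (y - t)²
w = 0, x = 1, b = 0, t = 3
∂L/∂b = -6

y = wx + b = (0)(1) + 0 = 0
∂L/∂y = 2(y - t) = 2(0 - 3) = -6
∂y/∂b = 1
∂L/∂b = ∂L/∂y · ∂y/∂b = -6 × 1 = -6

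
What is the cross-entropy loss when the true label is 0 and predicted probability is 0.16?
L = 0.1744

L = -0·log(0.16) - 1·log(0.84) = -log(0.84) = 0.1744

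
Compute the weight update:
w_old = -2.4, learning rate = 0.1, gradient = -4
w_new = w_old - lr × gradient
w_new = -2

w_new = w - η·∂L/∂w = -2.4 - 0.1×(-4) = -2.4 - (-0.4) = -2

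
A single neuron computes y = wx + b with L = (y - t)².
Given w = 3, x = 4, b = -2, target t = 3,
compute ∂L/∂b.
∂L/∂b = 14

y = wx + b = (3)(4) + -2 = 10
∂L/∂y = 2(y - t) = 2(10 - 3) = 14
∂y/∂b = 1
∂L/∂b = ∂L/∂y · ∂y/∂b = 14 × 1 = 14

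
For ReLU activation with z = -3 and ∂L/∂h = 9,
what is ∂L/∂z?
∂L/∂z = 0

h = ReLU(-3) = 0
Since z < 0: ∂h/∂z = 0
∂L/∂z = ∂L/∂h · ∂h/∂z = 9 × 0 = 0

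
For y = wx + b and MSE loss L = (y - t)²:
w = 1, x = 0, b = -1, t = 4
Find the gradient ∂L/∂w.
∂L/∂w = 0

y = wx + b = (1)(0) + -1 = -1
∂L/∂y = 2(y - t) = 2(-1 - 4) = -10
∂y/∂w = x = 0
∂L/∂w = ∂L/∂y · ∂y/∂w = -10 × 0 = 0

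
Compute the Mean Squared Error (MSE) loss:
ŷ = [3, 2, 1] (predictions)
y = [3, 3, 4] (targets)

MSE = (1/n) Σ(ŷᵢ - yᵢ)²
MSE = 3.333

MSE = (1/3)((3-3)² + (2-3)² + (1-4)²) = (1/3)(0 + 1 + 9) = 3.333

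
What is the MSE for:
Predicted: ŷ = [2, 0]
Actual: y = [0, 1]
MSE = 2.5

MSE = (1/2)((2-0)² + (0-1)²) = (1/2)(4 + 1) = 2.5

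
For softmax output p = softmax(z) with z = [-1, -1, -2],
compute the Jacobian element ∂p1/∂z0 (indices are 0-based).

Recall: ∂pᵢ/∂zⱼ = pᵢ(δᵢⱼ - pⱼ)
∂p1/∂z0 = -0.1784

p = softmax(z) = [0.4223, 0.4223, 0.1554]
p1 = 0.4223, p0 = 0.4223

∂p1/∂z0 = -p1 × p0 = -0.4223 × 0.4223 = -0.1784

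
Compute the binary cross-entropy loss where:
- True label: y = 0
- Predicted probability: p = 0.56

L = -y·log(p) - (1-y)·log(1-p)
L = 0.821

L = -0·log(0.56) - 1·log(0.44) = -log(0.44) = 0.821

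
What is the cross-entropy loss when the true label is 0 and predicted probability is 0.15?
L = 0.1625

L = -0·log(0.15) - 1·log(0.85) = -log(0.85) = 0.1625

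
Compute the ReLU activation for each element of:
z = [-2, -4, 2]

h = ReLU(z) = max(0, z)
h = [0, 0, 2]

ReLU applied element-wise: max(0,-2)=0, max(0,-4)=0, max(0,2)=2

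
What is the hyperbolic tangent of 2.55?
0.9879

tanh(2.55) = (e^(2.55) - e^(-2.55))/(e^(2.55) + e^(-2.55)) = 0.9879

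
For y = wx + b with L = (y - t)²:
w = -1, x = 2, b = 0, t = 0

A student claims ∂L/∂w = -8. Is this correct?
Correct

y = (-1)(2) + 0 = -2
∂L/∂y = 2(y - t) = 2(-2 - 0) = -4
∂y/∂w = x = 2
∂L/∂w = -4 × 2 = -8

Claimed value: -8
Correct: The correct gradient is -8.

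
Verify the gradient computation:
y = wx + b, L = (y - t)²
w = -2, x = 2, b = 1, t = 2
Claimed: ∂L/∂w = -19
Incorrect

y = (-2)(2) + 1 = -3
∂L/∂y = 2(y - t) = 2(-3 - 2) = -10
∂y/∂w = x = 2
∂L/∂w = -10 × 2 = -20

Claimed value: -19
Incorrect: The correct gradient is -20.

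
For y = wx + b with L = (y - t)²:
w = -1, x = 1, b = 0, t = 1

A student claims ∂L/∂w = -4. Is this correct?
Correct

y = (-1)(1) + 0 = -1
∂L/∂y = 2(y - t) = 2(-1 - 1) = -4
∂y/∂w = x = 1
∂L/∂w = -4 × 1 = -4

Claimed value: -4
Correct: The correct gradient is -4.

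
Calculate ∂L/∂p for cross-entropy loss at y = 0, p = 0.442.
∂L/∂p = 1.792

∂L/∂p = -y/p + (1-y)/(1-p) = 0 + 1/0.558 = 1.792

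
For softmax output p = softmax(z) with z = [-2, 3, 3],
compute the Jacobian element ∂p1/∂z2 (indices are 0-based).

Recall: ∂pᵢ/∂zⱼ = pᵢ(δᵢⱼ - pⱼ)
∂p1/∂z2 = -0.2483

p = softmax(z) = [0.003358, 0.4983, 0.4983]
p1 = 0.4983, p2 = 0.4983

∂p1/∂z2 = -p1 × p2 = -0.4983 × 0.4983 = -0.2483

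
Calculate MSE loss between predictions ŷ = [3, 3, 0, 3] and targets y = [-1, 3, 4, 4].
MSE = 8.25

MSE = (1/4)((3--1)² + (3-3)² + (0-4)² + (3-4)²) = (1/4)(16 + 0 + 16 + 1) = 8.25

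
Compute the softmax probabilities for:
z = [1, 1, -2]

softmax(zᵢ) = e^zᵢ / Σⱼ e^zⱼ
p = [0.4879, 0.4879, 0.0243]

exp(z) = [2.718, 2.718, 0.1353]
Sum = 5.572
p = [0.4879, 0.4879, 0.0243]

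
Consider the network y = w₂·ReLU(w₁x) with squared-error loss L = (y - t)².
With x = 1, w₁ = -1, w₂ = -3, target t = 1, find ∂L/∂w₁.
∂L/∂w₁ = 0

Forward pass:
z = w₁x = -1×1 = -1
h = ReLU(-1) = 0
y = w₂h = -3×0 = 0

Backward pass:
∂L/∂y = 2(y - t) = 2(0 - 1) = -2
∂y/∂h = w₂ = -3
∂h/∂z = 0 (ReLU derivative)
∂z/∂w₁ = x = 1

∂L/∂w₁ = -2 × -3 × 0 × 1 = 0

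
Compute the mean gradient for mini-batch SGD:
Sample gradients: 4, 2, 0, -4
Average gradient = 0.5

Average = (1/4)(4 + 2 + 0 + -4) = 2/4 = 0.5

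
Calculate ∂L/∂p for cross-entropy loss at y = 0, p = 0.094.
∂L/∂p = 1.104

∂L/∂p = -y/p + (1-y)/(1-p) = 0 + 1/0.906 = 1.104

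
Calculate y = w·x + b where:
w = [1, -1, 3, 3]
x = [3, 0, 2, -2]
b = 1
y = 4

y = (1)(3) + (-1)(0) + (3)(2) + (3)(-2) + 1 = 4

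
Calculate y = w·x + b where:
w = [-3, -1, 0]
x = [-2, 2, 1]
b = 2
y = 6

y = (-3)(-2) + (-1)(2) + (0)(1) + 2 = 6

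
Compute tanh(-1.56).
-0.9154

tanh(-1.56) = (e^(-1.56) - e^(1.56))/(e^(-1.56) + e^(1.56)) = -0.9154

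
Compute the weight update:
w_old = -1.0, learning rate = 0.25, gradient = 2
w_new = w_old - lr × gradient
w_new = -1.5

w_new = w - η·∂L/∂w = -1.0 - 0.25×(2) = -1.0 - (0.5) = -1.5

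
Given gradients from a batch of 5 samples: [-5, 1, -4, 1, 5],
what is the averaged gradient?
Average gradient = -0.4

Average = (1/5)(-5 + 1 + -4 + 1 + 5) = -2/5 = -0.4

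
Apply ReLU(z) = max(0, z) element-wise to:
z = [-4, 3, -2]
h = [0, 3, 0]

ReLU applied element-wise: max(0,-4)=0, max(0,3)=3, max(0,-2)=0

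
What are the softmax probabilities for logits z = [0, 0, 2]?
p = [0.1065, 0.1065, 0.787]

exp(z) = [1, 1, 7.389]
Sum = 9.389
p = [0.1065, 0.1065, 0.787]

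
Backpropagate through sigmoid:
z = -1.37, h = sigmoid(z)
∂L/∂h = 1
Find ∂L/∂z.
∂L/∂z = 0.1616

σ(-1.37) = 0.2026
σ'(-1.37) = σ(-1.37)(1 - σ(-1.37)) = 0.2026 × 0.7974 = 0.1616
∂L/∂z = ∂L/∂h · σ'(z) = 1 × 0.1616 = 0.1616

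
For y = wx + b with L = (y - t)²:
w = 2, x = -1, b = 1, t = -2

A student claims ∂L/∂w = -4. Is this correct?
Incorrect

y = (2)(-1) + 1 = -1
∂L/∂y = 2(y - t) = 2(-1 - -2) = 2
∂y/∂w = x = -1
∂L/∂w = 2 × -1 = -2

Claimed value: -4
Incorrect: The correct gradient is -2.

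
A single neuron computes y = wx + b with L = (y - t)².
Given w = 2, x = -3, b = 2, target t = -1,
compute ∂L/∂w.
∂L/∂w = 18

y = wx + b = (2)(-3) + 2 = -4
∂L/∂y = 2(y - t) = 2(-4 - -1) = -6
∂y/∂w = x = -3
∂L/∂w = ∂L/∂y · ∂y/∂w = -6 × -3 = 18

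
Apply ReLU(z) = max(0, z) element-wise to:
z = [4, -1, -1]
h = [4, 0, 0]

ReLU applied element-wise: max(0,4)=4, max(0,-1)=0, max(0,-1)=0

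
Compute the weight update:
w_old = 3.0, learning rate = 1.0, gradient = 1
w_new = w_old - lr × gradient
w_new = 2

w_new = w - η·∂L/∂w = 3.0 - 1.0×(1) = 3.0 - (1) = 2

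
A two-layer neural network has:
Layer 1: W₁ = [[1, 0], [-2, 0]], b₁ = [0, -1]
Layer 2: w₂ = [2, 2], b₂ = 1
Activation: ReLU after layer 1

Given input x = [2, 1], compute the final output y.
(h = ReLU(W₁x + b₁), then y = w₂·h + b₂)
y = 5

Layer 1 pre-activation: z₁ = [2, -5]
After ReLU: h = [2, 0]
Layer 2 output: y = 2×2 + 2×0 + 1 = 5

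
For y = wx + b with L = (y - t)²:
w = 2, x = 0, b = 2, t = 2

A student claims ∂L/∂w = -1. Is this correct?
Incorrect

y = (2)(0) + 2 = 2
∂L/∂y = 2(y - t) = 2(2 - 2) = 0
∂y/∂w = x = 0
∂L/∂w = 0 × 0 = 0

Claimed value: -1
Incorrect: The correct gradient is 0.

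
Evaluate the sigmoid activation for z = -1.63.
0.1638

sigmoid(-1.63) = 1/(1 + e^(1.63)) = 1/(1 + 5.104) = 0.1638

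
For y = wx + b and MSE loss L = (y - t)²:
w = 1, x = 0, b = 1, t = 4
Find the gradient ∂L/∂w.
∂L/∂w = 0

y = wx + b = (1)(0) + 1 = 1
∂L/∂y = 2(y - t) = 2(1 - 4) = -6
∂y/∂w = x = 0
∂L/∂w = ∂L/∂y · ∂y/∂w = -6 × 0 = 0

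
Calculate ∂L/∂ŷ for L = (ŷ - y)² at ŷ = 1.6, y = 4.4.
∂L/∂ŷ = -5.6

∂L/∂ŷ = 2(ŷ - y) = 2(1.6 - 4.4) = 2(-2.8) = -5.6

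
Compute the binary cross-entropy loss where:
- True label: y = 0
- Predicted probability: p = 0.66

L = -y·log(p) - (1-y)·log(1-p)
L = 1.079

L = -0·log(0.66) - 1·log(0.34) = -log(0.34) = 1.079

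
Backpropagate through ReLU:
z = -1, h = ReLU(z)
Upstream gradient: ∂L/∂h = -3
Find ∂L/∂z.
∂L/∂z = 0

h = ReLU(-1) = 0
Since z < 0: ∂h/∂z = 0
∂L/∂z = ∂L/∂h · ∂h/∂z = -3 × 0 = 0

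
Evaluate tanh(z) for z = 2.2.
0.9757

tanh(2.2) = (e^(2.2) - e^(-2.2))/(e^(2.2) + e^(-2.2)) = 0.9757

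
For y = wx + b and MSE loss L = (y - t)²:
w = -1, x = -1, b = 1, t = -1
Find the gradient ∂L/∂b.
∂L/∂b = 6

y = wx + b = (-1)(-1) + 1 = 2
∂L/∂y = 2(y - t) = 2(2 - -1) = 6
∂y/∂b = 1
∂L/∂b = ∂L/∂y · ∂y/∂b = 6 × 1 = 6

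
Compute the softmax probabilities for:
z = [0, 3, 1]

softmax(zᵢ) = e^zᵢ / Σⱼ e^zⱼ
p = [0.042, 0.8438, 0.1142]

exp(z) = [1, 20.09, 2.718]
Sum = 23.8
p = [0.042, 0.8438, 0.1142]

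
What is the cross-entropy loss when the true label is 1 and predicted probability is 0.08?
L = 2.526

L = -1·log(0.08) - 0·log(0.92) = -log(0.08) = 2.526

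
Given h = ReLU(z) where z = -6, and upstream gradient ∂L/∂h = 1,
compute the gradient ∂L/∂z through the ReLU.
∂L/∂z = 0

h = ReLU(-6) = 0
Since z < 0: ∂h/∂z = 0
∂L/∂z = ∂L/∂h · ∂h/∂z = 1 × 0 = 0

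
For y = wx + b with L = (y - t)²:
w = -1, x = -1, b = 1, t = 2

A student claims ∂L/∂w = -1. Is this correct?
Incorrect

y = (-1)(-1) + 1 = 2
∂L/∂y = 2(y - t) = 2(2 - 2) = 0
∂y/∂w = x = -1
∂L/∂w = 0 × -1 = 0

Claimed value: -1
Incorrect: The correct gradient is 0.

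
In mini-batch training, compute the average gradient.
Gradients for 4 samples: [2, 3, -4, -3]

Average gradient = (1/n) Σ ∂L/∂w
Average gradient = -0.5

Average = (1/4)(2 + 3 + -4 + -3) = -2/4 = -0.5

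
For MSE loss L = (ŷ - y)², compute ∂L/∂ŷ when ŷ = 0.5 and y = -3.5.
∂L/∂ŷ = 8.0

∂L/∂ŷ = 2(ŷ - y) = 2(0.5 - -3.5) = 2(4.0) = 8.0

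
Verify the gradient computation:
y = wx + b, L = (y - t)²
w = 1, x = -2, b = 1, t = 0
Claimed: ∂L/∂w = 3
Incorrect

y = (1)(-2) + 1 = -1
∂L/∂y = 2(y - t) = 2(-1 - 0) = -2
∂y/∂w = x = -2
∂L/∂w = -2 × -2 = 4

Claimed value: 3
Incorrect: The correct gradient is 4.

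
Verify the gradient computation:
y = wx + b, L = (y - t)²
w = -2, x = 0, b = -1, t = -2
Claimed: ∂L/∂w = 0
Correct

y = (-2)(0) + -1 = -1
∂L/∂y = 2(y - t) = 2(-1 - -2) = 2
∂y/∂w = x = 0
∂L/∂w = 2 × 0 = 0

Claimed value: 0
Correct: The correct gradient is 0.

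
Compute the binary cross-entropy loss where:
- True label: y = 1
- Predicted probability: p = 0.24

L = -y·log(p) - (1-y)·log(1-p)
L = 1.427

L = -1·log(0.24) - 0·log(0.76) = -log(0.24) = 1.427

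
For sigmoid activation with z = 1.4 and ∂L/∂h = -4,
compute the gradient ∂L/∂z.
∂L/∂z = -0.6347

σ(1.4) = 0.8022
σ'(1.4) = σ(1.4)(1 - σ(1.4)) = 0.8022 × 0.1978 = 0.1587
∂L/∂z = ∂L/∂h · σ'(z) = -4 × 0.1587 = -0.6347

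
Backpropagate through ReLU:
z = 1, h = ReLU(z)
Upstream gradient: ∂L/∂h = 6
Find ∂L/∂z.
∂L/∂z = 6

h = ReLU(1) = 1
Since z > 0: ∂h/∂z = 1
∂L/∂z = ∂L/∂h · ∂h/∂z = 6 × 1 = 6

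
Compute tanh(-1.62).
-0.9246

tanh(-1.62) = (e^(-1.62) - e^(1.62))/(e^(-1.62) + e^(1.62)) = -0.9246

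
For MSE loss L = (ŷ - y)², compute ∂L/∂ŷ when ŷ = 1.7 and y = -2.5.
∂L/∂ŷ = 8.4

∂L/∂ŷ = 2(ŷ - y) = 2(1.7 - -2.5) = 2(4.2) = 8.4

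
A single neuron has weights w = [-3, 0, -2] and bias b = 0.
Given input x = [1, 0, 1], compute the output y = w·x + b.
y = -5

y = (-3)(1) + (0)(0) + (-2)(1) + 0 = -5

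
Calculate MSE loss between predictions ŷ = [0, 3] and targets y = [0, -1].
MSE = 8

MSE = (1/2)((0-0)² + (3--1)²) = (1/2)(0 + 16) = 8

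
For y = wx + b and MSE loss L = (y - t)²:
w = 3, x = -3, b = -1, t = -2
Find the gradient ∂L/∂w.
∂L/∂w = 48

y = wx + b = (3)(-3) + -1 = -10
∂L/∂y = 2(y - t) = 2(-10 - -2) = -16
∂y/∂w = x = -3
∂L/∂w = ∂L/∂y · ∂y/∂w = -16 × -3 = 48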